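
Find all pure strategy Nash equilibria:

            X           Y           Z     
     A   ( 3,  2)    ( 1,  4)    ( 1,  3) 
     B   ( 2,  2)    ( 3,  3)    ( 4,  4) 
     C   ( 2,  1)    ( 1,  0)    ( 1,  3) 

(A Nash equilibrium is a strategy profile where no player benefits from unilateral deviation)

Nash equilibrium: (B, Z)

Work:
Best responses:
  P1 vs X: payoffs [3, 2, 2] → best response A (payoff 3)
  P1 vs Y: payoffs [1, 3, 1] → best response B (payoff 3)
  P1 vs Z: payoffs [1, 4, 1] → best response B (payoff 4)
  P2 vs A: payoffs [2, 4, 3] → best response Y (payoff 4)
  P2 vs B: payoffs [2, 3, 4] → best response Z (payoff 4)
  P2 vs C: payoffs [1, 0, 3] → best response Z (payoff 3)
Mutual best responses: (B,Z) → Nash equilibria.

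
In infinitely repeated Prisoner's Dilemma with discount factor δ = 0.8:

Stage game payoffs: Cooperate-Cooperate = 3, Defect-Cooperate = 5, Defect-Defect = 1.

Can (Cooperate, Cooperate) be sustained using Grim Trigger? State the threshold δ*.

δ* = 0.5; since δ = 0.8 ≥ 0.5, cooperation can be sustained

Work:
For Grim Trigger:
Cooperate forever: 3/(1-δ)
Defect then punished: 5 + 1·δ/(1-δ)
Need: 3/(1-δ) ≥ 5 + 1·δ/(1-δ)
Solving: δ ≥ (T-R)/(T-P) = (5-3)/(5-1) = 0.5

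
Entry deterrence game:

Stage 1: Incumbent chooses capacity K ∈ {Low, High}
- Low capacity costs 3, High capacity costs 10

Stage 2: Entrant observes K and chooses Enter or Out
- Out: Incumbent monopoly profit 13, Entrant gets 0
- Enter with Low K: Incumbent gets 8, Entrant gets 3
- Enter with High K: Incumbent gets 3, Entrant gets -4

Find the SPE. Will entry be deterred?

SPE: (Low, Enter|Low, Out|High); Entry not deterred. Incumbent net profit = 5, Entrant gets 3

Work:
After Low K: Entrant enters (3 > 0)
After High K: Entrant stays out (-4 < 0)
Incumbent: Low → 8−3=5, High → 13−10=3
Incumbent chooses Low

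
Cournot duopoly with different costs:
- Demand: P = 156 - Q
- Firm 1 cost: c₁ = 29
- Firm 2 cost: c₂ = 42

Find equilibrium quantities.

q₁* = 46.67, q₂* = 33.67

Work:
Reaction: q₁ = (156 - 29 - q₂)/2
Reaction: q₂ = (156 - 42 - q₁)/2
Solve simultaneously:
q₁* = (156 - 2×29 + 42)/3 = 46.67
q₂* = (156 - 2×42 + 29)/3 = 33.67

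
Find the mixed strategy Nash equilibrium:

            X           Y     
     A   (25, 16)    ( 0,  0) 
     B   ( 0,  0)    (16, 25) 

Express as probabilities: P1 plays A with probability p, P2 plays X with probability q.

p = 0.6098, q = 0.3902

Work:
Find probabilities that make opponent indifferent:
P2 chooses q to make P1 indifferent between A and B
P1 chooses p to make P2 indifferent between X and Y
Mixed NE: P1 plays (A: 0.6098, B: 0.3902), P2 plays (X: 0.3902, Y: 0.6098)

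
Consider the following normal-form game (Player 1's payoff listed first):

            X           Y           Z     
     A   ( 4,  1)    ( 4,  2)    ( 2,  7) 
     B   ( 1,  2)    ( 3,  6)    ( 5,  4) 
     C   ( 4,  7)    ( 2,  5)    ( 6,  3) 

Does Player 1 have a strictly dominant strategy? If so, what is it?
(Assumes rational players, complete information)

No strictly dominant strategy exists for Player 1

Work:
A strategy strictly dominates another if it gives a strictly higher payoff against every opponent action. Compare each pair of P1's strategies column-by-column:
  A vs B: [4 vs 1, 4 vs 3, 2 vs 5] → A does not strictly dominate B (column Z: 2 ≤ 5)
  A vs C: [4 vs 4, 4 vs 2, 2 vs 6] → A does not strictly dominate C (column X: 4 ≤ 4)
  B vs A: [1 vs 4, 3 vs 4, 5 vs 2] → B does not strictly dominate A (column X: 1 ≤ 4)
  B vs C: [1 vs 4, 3 vs 2, 5 vs 6] → B does not strictly dominate C (column X: 1 ≤ 4)
  C vs A: [4 vs 4, 2 vs 4, 6 vs 2] → C does not strictly dominate A (column X: 4 ≤ 4)
  C vs B: [4 vs 1, 2 vs 3, 6 vs 5] → C does not strictly dominate B (column Y: 2 ≤ 3)
No single strategy strictly dominates all others → no strictly dominant strategy.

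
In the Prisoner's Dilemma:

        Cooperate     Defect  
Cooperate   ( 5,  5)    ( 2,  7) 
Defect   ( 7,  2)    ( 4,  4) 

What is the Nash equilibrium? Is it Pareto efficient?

(Defect, Defect) is NE; not Pareto efficient

Work:
Defect dominates Cooperate for both players:
If P2 cooperates: Defect (7) > Cooperate (5)
If P2 defects: Defect (4) > Cooperate (2)
NE: (Defect, Defect) with payoff (4, 4)
But (Cooperate, Cooperate) = (5, 5) Pareto dominates (4, 4)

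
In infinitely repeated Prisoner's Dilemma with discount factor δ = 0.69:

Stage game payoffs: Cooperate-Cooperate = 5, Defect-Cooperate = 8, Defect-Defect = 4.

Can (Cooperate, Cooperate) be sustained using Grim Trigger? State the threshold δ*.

δ* = 0.75; since δ = 0.69 < 0.75, cooperation cannot be sustained

Work:
For Grim Trigger:
Cooperate forever: 5/(1-δ)
Defect then punished: 8 + 4·δ/(1-δ)
Need: 5/(1-δ) ≥ 8 + 4·δ/(1-δ)
Solving: δ ≥ (T-R)/(T-P) = (8-5)/(8-4) = 0.75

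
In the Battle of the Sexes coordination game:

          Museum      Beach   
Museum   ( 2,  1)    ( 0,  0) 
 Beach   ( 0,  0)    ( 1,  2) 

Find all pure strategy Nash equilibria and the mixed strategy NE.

Pure NE: (Museum, Museum) and (Beach, Beach); Mixed NE: p = 0.6667, q = 0.3333

Work:
Check pure NE:
(Museum, Museum): (2, 1) - no unilateral deviation beneficial
(Beach, Beach): (1, 2) - no unilateral deviation beneficial
Mixed NE: P1 plays Museum with p = 0.6667, P2 plays Museum with q = 0.3333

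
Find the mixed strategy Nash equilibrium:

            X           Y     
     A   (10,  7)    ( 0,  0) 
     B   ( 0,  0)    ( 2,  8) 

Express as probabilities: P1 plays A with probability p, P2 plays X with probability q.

p = 0.5333, q = 0.1667

Work:
Find probabilities that make opponent indifferent:
P2 chooses q to make P1 indifferent between A and B
P1 chooses p to make P2 indifferent between X and Y
Mixed NE: P1 plays (A: 0.5333, B: 0.4667), P2 plays (X: 0.1667, Y: 0.8333)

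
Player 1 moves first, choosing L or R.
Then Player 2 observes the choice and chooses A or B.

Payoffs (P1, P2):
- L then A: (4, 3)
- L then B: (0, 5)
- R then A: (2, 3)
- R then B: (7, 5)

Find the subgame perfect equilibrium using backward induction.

P1 plays R, P2 plays B after L and B after R; Payoff (7, 5)

Work:
Backward induction:
After L: P2 chooses B → P1 gets 0
After R: P2 chooses B → P1 gets 7
P1 chooses R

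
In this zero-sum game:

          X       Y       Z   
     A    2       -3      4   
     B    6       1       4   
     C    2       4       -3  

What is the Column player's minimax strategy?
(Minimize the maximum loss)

Column should play Y or Z (all achieve the minimum), value = 4

Work:
Column player minimizes Row's maximum payoff:
Column X: max payoff to Row = 6
Column Y: max payoff to Row = 4
Column Z: max payoff to Row = 4
Minimum is 4, achieved by columns Y, Z (tied).
Each of Y or Z is a minimax strategy.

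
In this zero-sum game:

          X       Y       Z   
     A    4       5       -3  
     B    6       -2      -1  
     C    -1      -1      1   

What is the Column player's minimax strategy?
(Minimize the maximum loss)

Column should play Z, value = 1

Work:
Column player minimizes Row's maximum payoff:
Column X: max payoff to Row = 6
Column Y: max payoff to Row = 5
Column Z: max payoff to Row = 1
Minimum is 1, achieved by column Z.
Minimax strategy: Z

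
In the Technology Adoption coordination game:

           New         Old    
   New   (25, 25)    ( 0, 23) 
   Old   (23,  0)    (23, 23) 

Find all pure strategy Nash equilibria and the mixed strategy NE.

Pure NE: (New, New) and (Old, Old); Mixed NE: p = 0.92, q = 0.92

Work:
Check pure NE:
(New, New): (25, 25) - no unilateral deviation beneficial
(Old, Old): (23, 23) - no unilateral deviation beneficial
Mixed NE: P1 plays New with p = 0.92, P2 plays New with q = 0.92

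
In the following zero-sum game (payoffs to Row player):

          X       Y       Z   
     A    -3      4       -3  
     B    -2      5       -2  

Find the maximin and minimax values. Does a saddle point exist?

Maximin = -2, Minimax = -2, Saddle: True

Work:
Row minimums: [-3, -2] → maximin = -2
Column maximums: [-2, 5, -2] → minimax = -2
Saddle point exists! Game value = -2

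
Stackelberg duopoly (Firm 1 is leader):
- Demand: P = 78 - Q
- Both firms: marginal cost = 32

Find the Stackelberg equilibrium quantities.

q₁* (leader) = 23.0, q₂* (follower) = 11.5

Work:
Follower's reaction: q₂ = (a - c - q₁)/2
Leader substitutes: π₁ = q₁·(a - q₁ - (a-c-q₁)/2 - c)
FOC: q₁* = (78 - 32)/2 = 23.00
Then: q₂* = (78 - 32 - 23.0)/2 = 11.50
Leader has first-mover advantage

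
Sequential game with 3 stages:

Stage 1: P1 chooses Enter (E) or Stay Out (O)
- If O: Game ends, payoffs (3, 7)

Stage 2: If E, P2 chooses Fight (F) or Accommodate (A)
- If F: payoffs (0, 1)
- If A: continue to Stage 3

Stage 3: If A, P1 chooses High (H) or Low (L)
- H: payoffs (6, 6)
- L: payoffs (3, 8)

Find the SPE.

SPE: (E, A, H); Outcome (6, 6)

Work:
Stage 3: P1 chooses H (6 vs 3)
Stage 2: P2: F->1, A->6 (anticipating H). Choose A
Stage 1: P1: O->3, E->6 (anticipating A, H). Choose E
SPE path: E -> A -> H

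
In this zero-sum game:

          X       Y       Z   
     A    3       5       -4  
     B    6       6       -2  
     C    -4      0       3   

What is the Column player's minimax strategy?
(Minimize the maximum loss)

Column should play Z, value = 3

Work:
Column player minimizes Row's maximum payoff:
Column X: max payoff to Row = 6
Column Y: max payoff to Row = 6
Column Z: max payoff to Row = 3
Minimum is 3, achieved by column Z.
Minimax strategy: Z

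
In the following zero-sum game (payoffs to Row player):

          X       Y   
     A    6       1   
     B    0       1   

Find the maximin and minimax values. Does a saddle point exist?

Maximin = 1, Minimax = 1, Saddle: True

Work:
Row minimums: [1, 0] → maximin = 1
Column maximums: [6, 1] → minimax = 1
Saddle point exists! Game value = 1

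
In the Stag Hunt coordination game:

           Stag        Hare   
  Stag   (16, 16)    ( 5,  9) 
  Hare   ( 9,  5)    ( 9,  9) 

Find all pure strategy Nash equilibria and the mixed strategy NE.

Pure NE: (Stag, Stag) and (Hare, Hare); Mixed NE: p = 0.3636, q = 0.3636

Work:
Check pure NE:
(Stag, Stag): (16, 16) - no unilateral deviation beneficial
(Hare, Hare): (9, 9) - no unilateral deviation beneficial
Mixed NE: P1 plays Stag with p = 0.3636, P2 plays Stag with q = 0.3636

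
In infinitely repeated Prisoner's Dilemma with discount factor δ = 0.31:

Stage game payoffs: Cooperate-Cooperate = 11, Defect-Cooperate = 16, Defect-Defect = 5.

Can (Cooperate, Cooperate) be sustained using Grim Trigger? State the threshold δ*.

δ* = 0.4545; since δ = 0.31 < 0.4545, cooperation cannot be sustained

Work:
For Grim Trigger:
Cooperate forever: 11/(1-δ)
Defect then punished: 16 + 5·δ/(1-δ)
Need: 11/(1-δ) ≥ 16 + 5·δ/(1-δ)
Solving: δ ≥ (T-R)/(T-P) = (16-11)/(16-5) = 0.4545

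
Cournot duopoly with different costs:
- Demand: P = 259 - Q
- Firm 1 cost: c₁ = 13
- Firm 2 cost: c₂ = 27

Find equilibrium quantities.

q₁* = 86.67, q₂* = 72.67

Work:
Reaction: q₁ = (259 - 13 - q₂)/2
Reaction: q₂ = (259 - 27 - q₁)/2
Solve simultaneously:
q₁* = (259 - 2×13 + 27)/3 = 86.67
q₂* = (259 - 2×27 + 13)/3 = 72.67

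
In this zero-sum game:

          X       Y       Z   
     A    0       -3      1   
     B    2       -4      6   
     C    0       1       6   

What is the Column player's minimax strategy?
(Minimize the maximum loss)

Column should play Y, value = 1

Work:
Column player minimizes Row's maximum payoff:
Column X: max payoff to Row = 2
Column Y: max payoff to Row = 1
Column Z: max payoff to Row = 6
Minimum is 1, achieved by column Y.
Minimax strategy: Y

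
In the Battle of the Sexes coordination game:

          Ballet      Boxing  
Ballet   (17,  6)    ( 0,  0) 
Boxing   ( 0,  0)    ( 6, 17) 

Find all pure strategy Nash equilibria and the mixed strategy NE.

Pure NE: (Ballet, Ballet) and (Boxing, Boxing); Mixed NE: p = 0.7391, q = 0.2609

Work:
Check pure NE:
(Ballet, Ballet): (17, 6) - no unilateral deviation beneficial
(Boxing, Boxing): (6, 17) - no unilateral deviation beneficial
Mixed NE: P1 plays Ballet with p = 0.7391, P2 plays Ballet with q = 0.2609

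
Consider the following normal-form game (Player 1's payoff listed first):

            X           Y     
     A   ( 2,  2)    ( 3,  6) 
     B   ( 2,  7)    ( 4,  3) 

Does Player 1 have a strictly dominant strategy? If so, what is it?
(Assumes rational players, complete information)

No strictly dominant strategy exists for Player 1

Work:
A strategy strictly dominates another if it gives a strictly higher payoff against every opponent action. Compare each pair of P1's strategies column-by-column:
  A vs B: [2 vs 2, 3 vs 4] → A does not strictly dominate B (column X: 2 ≤ 2)
  B vs A: [2 vs 2, 4 vs 3] → B does not strictly dominate A (column X: 2 ≤ 2)
No single strategy strictly dominates all others → no strictly dominant strategy.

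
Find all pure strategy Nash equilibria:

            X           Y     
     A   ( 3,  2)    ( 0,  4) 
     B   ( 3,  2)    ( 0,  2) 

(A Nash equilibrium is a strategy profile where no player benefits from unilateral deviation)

Nash equilibrium: (A, Y), (B, X), (B, Y)

Work:
Best responses:
  P1 vs X: payoffs [3, 3] → best response A/B (payoff 3)
  P1 vs Y: payoffs [0, 0] → best response A/B (payoff 0)
  P2 vs A: payoffs [2, 4] → best response Y (payoff 4)
  P2 vs B: payoffs [2, 2] → best response X/Y (payoff 2)
Mutual best responses: (A,Y), (B,X), (B,Y) → Nash equilibria.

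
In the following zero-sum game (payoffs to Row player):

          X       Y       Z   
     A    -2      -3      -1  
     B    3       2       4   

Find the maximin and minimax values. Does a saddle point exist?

Maximin = 2, Minimax = 2, Saddle: True

Work:
Row minimums: [-3, 2] → maximin = 2
Column maximums: [3, 2, 4] → minimax = 2
Saddle point exists! Game value = 2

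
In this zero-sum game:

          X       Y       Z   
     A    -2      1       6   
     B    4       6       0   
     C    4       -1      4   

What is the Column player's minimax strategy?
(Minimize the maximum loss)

Column should play X, value = 4

Work:
Column player minimizes Row's maximum payoff:
Column X: max payoff to Row = 4
Column Y: max payoff to Row = 6
Column Z: max payoff to Row = 6
Minimum is 4, achieved by column X.
Minimax strategy: X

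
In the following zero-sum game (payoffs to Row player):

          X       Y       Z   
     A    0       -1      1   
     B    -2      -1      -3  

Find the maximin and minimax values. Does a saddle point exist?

Maximin = -1, Minimax = -1, Saddle: True

Work:
Row minimums: [-1, -3] → maximin = -1
Column maximums: [0, -1, 1] → minimax = -1
Saddle point exists! Game value = -1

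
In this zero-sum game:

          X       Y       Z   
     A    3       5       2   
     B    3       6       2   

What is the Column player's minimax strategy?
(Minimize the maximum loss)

Column should play Z, value = 2

Work:
Column player minimizes Row's maximum payoff:
Column X: max payoff to Row = 3
Column Y: max payoff to Row = 6
Column Z: max payoff to Row = 2
Minimum is 2, achieved by column Z.
Minimax strategy: Z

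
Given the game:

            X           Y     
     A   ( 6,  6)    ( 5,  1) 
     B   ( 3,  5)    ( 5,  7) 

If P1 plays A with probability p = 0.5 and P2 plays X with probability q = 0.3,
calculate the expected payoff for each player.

E[P1] = 4.85, E[P2] = 4.45

Work:
E[P1] = p·q·π₁(A,X) + p·(1-q)·π₁(A,Y) + (1-p)·q·π₁(B,X) + (1-p)·(1-q)·π₁(B,Y)
= 0.5·0.3·6 + 0.5·0.7·5 + 0.5·0.3·3 + 0.5·0.7·5
= 4.85

E[P2] = 4.45 (similar calculation)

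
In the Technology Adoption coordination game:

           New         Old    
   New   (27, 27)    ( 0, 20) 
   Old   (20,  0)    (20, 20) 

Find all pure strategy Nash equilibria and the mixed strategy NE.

Pure NE: (New, New) and (Old, Old); Mixed NE: p = 0.7407, q = 0.7407

Work:
Check pure NE:
(New, New): (27, 27) - no unilateral deviation beneficial
(Old, Old): (20, 20) - no unilateral deviation beneficial
Mixed NE: P1 plays New with p = 0.7407, P2 plays New with q = 0.7407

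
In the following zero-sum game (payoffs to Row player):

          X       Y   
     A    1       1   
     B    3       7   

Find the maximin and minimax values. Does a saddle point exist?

Maximin = 3, Minimax = 3, Saddle: True

Work:
Row minimums: [1, 3] → maximin = 3
Column maximums: [3, 7] → minimax = 3
Saddle point exists! Game value = 3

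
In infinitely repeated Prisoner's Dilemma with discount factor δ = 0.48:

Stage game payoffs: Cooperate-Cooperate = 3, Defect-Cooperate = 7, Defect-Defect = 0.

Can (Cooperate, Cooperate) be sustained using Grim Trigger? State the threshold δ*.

δ* = 0.5714; since δ = 0.48 < 0.5714, cooperation cannot be sustained

Work:
For Grim Trigger:
Cooperate forever: 3/(1-δ)
Defect then punished: 7 + 0·δ/(1-δ)
Need: 3/(1-δ) ≥ 7 + 0·δ/(1-δ)
Solving: δ ≥ (T-R)/(T-P) = (7-3)/(7-0) = 0.5714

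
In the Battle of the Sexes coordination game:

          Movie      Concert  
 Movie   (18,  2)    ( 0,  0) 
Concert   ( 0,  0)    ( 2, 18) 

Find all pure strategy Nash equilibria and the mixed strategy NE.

Pure NE: (Movie, Movie) and (Concert, Concert); Mixed NE: p = 0.9, q = 0.1

Work:
Check pure NE:
(Movie, Movie): (18, 2) - no unilateral deviation beneficial
(Concert, Concert): (2, 18) - no unilateral deviation beneficial
Mixed NE: P1 plays Movie with p = 0.9, P2 plays Movie with q = 0.1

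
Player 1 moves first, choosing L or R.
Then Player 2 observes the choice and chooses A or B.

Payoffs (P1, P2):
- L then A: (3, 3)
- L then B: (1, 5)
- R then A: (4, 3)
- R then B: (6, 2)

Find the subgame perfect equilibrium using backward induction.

P1 plays R, P2 plays B after L and A after R; Payoff (4, 3)

Work:
Backward induction:
After L: P2 chooses B → P1 gets 1
After R: P2 chooses A → P1 gets 4
P1 chooses R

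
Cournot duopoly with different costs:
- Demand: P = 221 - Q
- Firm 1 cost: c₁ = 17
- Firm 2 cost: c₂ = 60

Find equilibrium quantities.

q₁* = 82.33, q₂* = 39.33

Work:
Reaction: q₁ = (221 - 17 - q₂)/2
Reaction: q₂ = (221 - 60 - q₁)/2
Solve simultaneously:
q₁* = (221 - 2×17 + 60)/3 = 82.33
q₂* = (221 - 2×60 + 17)/3 = 39.33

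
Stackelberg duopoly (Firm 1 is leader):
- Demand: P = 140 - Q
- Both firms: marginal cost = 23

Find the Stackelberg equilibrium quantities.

q₁* (leader) = 58.5, q₂* (follower) = 29.25

Work:
Follower's reaction: q₂ = (a - c - q₁)/2
Leader substitutes: π₁ = q₁·(a - q₁ - (a-c-q₁)/2 - c)
FOC: q₁* = (140 - 23)/2 = 58.50
Then: q₂* = (140 - 23 - 58.5)/2 = 29.25
Leader has first-mover advantage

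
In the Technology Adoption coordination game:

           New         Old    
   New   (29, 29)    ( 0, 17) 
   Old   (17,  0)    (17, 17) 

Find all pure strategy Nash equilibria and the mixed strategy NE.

Pure NE: (New, New) and (Old, Old); Mixed NE: p = 0.5862, q = 0.5862

Work:
Check pure NE:
(New, New): (29, 29) - no unilateral deviation beneficial
(Old, Old): (17, 17) - no unilateral deviation beneficial
Mixed NE: P1 plays New with p = 0.5862, P2 plays New with q = 0.5862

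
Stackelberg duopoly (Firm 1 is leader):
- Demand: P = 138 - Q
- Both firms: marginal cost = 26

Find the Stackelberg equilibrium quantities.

q₁* (leader) = 56.0, q₂* (follower) = 28.0

Work:
Follower's reaction: q₂ = (a - c - q₁)/2
Leader substitutes: π₁ = q₁·(a - q₁ - (a-c-q₁)/2 - c)
FOC: q₁* = (138 - 26)/2 = 56.00
Then: q₂* = (138 - 26 - 56.0)/2 = 28.00
Leader has first-mover advantage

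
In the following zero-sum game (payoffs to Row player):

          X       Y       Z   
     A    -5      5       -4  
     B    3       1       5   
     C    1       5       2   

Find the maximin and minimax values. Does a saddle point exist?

Maximin = 1, Minimax = 3, Saddle: False

Work:
Row minimums: [-5, 1, 1] → maximin = 1
Column maximums: [3, 5, 5] → minimax = 3
No saddle point (maximin ≠ minimax). Mixed strategy needed.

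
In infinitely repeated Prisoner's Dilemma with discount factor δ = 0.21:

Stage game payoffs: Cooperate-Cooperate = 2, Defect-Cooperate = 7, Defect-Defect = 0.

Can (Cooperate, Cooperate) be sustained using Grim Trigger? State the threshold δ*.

δ* = 0.7143; since δ = 0.21 < 0.7143, cooperation cannot be sustained

Work:
For Grim Trigger:
Cooperate forever: 2/(1-δ)
Defect then punished: 7 + 0·δ/(1-δ)
Need: 2/(1-δ) ≥ 7 + 0·δ/(1-δ)
Solving: δ ≥ (T-R)/(T-P) = (7-2)/(7-0) = 0.7143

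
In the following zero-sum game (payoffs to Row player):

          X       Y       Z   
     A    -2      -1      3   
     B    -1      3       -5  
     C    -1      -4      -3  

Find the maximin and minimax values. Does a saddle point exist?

Maximin = -2, Minimax = -1, Saddle: False

Work:
Row minimums: [-2, -5, -4] → maximin = -2
Column maximums: [-1, 3, 3] → minimax = -1
No saddle point (maximin ≠ minimax). Mixed strategy needed.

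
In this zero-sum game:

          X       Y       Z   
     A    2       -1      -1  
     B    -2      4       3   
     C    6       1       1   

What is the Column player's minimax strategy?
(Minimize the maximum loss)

Column should play Z, value = 3

Work:
Column player minimizes Row's maximum payoff:
Column X: max payoff to Row = 6
Column Y: max payoff to Row = 4
Column Z: max payoff to Row = 3
Minimum is 3, achieved by column Z.
Minimax strategy: Z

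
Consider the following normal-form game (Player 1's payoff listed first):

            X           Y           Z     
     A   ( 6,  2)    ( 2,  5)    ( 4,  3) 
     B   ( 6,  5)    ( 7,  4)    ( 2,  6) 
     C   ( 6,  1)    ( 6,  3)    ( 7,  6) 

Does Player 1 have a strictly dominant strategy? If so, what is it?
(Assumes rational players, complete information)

No strictly dominant strategy exists for Player 1

Work:
A strategy strictly dominates another if it gives a strictly higher payoff against every opponent action. Compare each pair of P1's strategies column-by-column:
  A vs B: [6 vs 6, 2 vs 7, 4 vs 2] → A does not strictly dominate B (column X: 6 ≤ 6)
  A vs C: [6 vs 6, 2 vs 6, 4 vs 7] → A does not strictly dominate C (column X: 6 ≤ 6)
  B vs A: [6 vs 6, 7 vs 2, 2 vs 4] → B does not strictly dominate A (column X: 6 ≤ 6)
  B vs C: [6 vs 6, 7 vs 6, 2 vs 7] → B does not strictly dominate C (column X: 6 ≤ 6)
  C vs A: [6 vs 6, 6 vs 2, 7 vs 4] → C does not strictly dominate A (column X: 6 ≤ 6)
  C vs B: [6 vs 6, 6 vs 7, 7 vs 2] → C does not strictly dominate B (column X: 6 ≤ 6)
No single strategy strictly dominates all others → no strictly dominant strategy.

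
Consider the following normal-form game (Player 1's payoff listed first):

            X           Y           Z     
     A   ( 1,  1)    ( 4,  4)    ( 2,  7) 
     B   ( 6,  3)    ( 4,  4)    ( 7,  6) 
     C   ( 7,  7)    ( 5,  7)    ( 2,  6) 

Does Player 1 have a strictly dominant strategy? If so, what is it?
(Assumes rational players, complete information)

No strictly dominant strategy exists for Player 1

Work:
A strategy strictly dominates another if it gives a strictly higher payoff against every opponent action. Compare each pair of P1's strategies column-by-column:
  A vs B: [1 vs 6, 4 vs 4, 2 vs 7] → A does not strictly dominate B (column X: 1 ≤ 6)
  A vs C: [1 vs 7, 4 vs 5, 2 vs 2] → A does not strictly dominate C (column X: 1 ≤ 7)
  B vs A: [6 vs 1, 4 vs 4, 7 vs 2] → B does not strictly dominate A (column Y: 4 ≤ 4)
  B vs C: [6 vs 7, 4 vs 5, 7 vs 2] → B does not strictly dominate C (column X: 6 ≤ 7)
  C vs A: [7 vs 1, 5 vs 4, 2 vs 2] → C does not strictly dominate A (column Z: 2 ≤ 2)
  C vs B: [7 vs 6, 5 vs 4, 2 vs 7] → C does not strictly dominate B (column Z: 2 ≤ 7)
No single strategy strictly dominates all others → no strictly dominant strategy.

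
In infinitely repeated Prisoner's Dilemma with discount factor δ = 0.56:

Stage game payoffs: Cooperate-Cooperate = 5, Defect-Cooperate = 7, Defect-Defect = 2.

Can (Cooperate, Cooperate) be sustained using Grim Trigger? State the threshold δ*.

δ* = 0.4; since δ = 0.56 ≥ 0.4, cooperation can be sustained

Work:
For Grim Trigger:
Cooperate forever: 5/(1-δ)
Defect then punished: 7 + 2·δ/(1-δ)
Need: 5/(1-δ) ≥ 7 + 2·δ/(1-δ)
Solving: δ ≥ (T-R)/(T-P) = (7-5)/(7-2) = 0.4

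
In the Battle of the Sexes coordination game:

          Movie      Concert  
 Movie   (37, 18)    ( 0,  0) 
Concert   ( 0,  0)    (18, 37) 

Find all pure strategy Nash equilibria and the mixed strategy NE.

Pure NE: (Movie, Movie) and (Concert, Concert); Mixed NE: p = 0.6727, q = 0.3273

Work:
Check pure NE:
(Movie, Movie): (37, 18) - no unilateral deviation beneficial
(Concert, Concert): (18, 37) - no unilateral deviation beneficial
Mixed NE: P1 plays Movie with p = 0.6727, P2 plays Movie with q = 0.3273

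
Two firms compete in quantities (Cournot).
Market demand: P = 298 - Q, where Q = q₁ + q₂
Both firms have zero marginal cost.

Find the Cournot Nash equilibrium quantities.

q₁* = q₂* = 99.33; P* = 99.33

Work:
Profit: π_i = P·q_i = (a - q_i - q_j)·q_i
FOC: ∂π_i/∂q_i = a - 2q_i - q_j = 0
Reaction function: q_i = (298 - q_j)/2
Symmetry: q* = 298/3 = 99.33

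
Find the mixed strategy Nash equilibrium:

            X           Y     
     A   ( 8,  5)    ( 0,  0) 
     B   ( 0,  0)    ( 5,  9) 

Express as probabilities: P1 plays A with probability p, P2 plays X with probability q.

p = 0.6429, q = 0.3846

Work:
Find probabilities that make opponent indifferent:
P2 chooses q to make P1 indifferent between A and B
P1 chooses p to make P2 indifferent between X and Y
Mixed NE: P1 plays (A: 0.6429, B: 0.3571), P2 plays (X: 0.3846, Y: 0.6154)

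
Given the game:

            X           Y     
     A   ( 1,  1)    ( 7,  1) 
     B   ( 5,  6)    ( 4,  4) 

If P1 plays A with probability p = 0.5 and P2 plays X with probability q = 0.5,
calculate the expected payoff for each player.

E[P1] = 4.25, E[P2] = 3.0

Work:
E[P1] = p·q·π₁(A,X) + p·(1-q)·π₁(A,Y) + (1-p)·q·π₁(B,X) + (1-p)·(1-q)·π₁(B,Y)
= 0.5·0.5·1 + 0.5·0.5·7 + 0.5·0.5·5 + 0.5·0.5·4
= 4.25

E[P2] = 3.0 (similar calculation)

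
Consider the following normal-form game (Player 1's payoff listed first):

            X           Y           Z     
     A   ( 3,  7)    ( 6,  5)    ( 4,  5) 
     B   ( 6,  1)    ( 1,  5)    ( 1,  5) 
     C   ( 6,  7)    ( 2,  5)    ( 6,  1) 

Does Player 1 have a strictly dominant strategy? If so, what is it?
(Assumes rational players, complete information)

No strictly dominant strategy exists for Player 1

Work:
A strategy strictly dominates another if it gives a strictly higher payoff against every opponent action. Compare each pair of P1's strategies column-by-column:
  A vs B: [3 vs 6, 6 vs 1, 4 vs 1] → A does not strictly dominate B (column X: 3 ≤ 6)
  A vs C: [3 vs 6, 6 vs 2, 4 vs 6] → A does not strictly dominate C (column X: 3 ≤ 6)
  B vs A: [6 vs 3, 1 vs 6, 1 vs 4] → B does not strictly dominate A (column Y: 1 ≤ 6)
  B vs C: [6 vs 6, 1 vs 2, 1 vs 6] → B does not strictly dominate C (column X: 6 ≤ 6)
  C vs A: [6 vs 3, 2 vs 6, 6 vs 4] → C does not strictly dominate A (column Y: 2 ≤ 6)
  C vs B: [6 vs 6, 2 vs 1, 6 vs 1] → C does not strictly dominate B (column X: 6 ≤ 6)
No single strategy strictly dominates all others → no strictly dominant strategy.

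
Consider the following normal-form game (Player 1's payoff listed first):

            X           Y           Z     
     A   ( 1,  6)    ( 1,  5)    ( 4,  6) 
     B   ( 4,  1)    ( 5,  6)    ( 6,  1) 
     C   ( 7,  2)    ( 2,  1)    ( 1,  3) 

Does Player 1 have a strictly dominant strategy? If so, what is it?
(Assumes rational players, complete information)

No strictly dominant strategy exists for Player 1

Work:
A strategy strictly dominates another if it gives a strictly higher payoff against every opponent action. Compare each pair of P1's strategies column-by-column:
  A vs B: [1 vs 4, 1 vs 5, 4 vs 6] → A does not strictly dominate B (column X: 1 ≤ 4)
  A vs C: [1 vs 7, 1 vs 2, 4 vs 1] → A does not strictly dominate C (column X: 1 ≤ 7)
  B vs A: [4 vs 1, 5 vs 1, 6 vs 4] → B strictly dominates A
  B vs C: [4 vs 7, 5 vs 2, 6 vs 1] → B does not strictly dominate C (column X: 4 ≤ 7)
  C vs A: [7 vs 1, 2 vs 1, 1 vs 4] → C does not strictly dominate A (column Z: 1 ≤ 4)
  C vs B: [7 vs 4, 2 vs 5, 1 vs 6] → C does not strictly dominate B (column Y: 2 ≤ 5)
No single strategy strictly dominates all others → no strictly dominant strategy.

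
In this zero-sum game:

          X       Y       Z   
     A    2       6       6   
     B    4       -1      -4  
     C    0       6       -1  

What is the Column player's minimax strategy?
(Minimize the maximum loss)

Column should play X, value = 4

Work:
Column player minimizes Row's maximum payoff:
Column X: max payoff to Row = 4
Column Y: max payoff to Row = 6
Column Z: max payoff to Row = 6
Minimum is 4, achieved by column X.
Minimax strategy: X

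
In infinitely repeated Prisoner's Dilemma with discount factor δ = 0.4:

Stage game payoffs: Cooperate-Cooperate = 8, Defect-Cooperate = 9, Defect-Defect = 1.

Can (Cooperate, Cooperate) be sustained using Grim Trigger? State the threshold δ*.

δ* = 0.125; since δ = 0.4 ≥ 0.125, cooperation can be sustained

Work:
For Grim Trigger:
Cooperate forever: 8/(1-δ)
Defect then punished: 9 + 1·δ/(1-δ)
Need: 8/(1-δ) ≥ 9 + 1·δ/(1-δ)
Solving: δ ≥ (T-R)/(T-P) = (9-8)/(9-1) = 0.125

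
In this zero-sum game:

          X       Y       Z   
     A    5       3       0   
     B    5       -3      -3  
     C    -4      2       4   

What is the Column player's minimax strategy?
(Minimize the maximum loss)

Column should play Y, value = 3

Work:
Column player minimizes Row's maximum payoff:
Column X: max payoff to Row = 5
Column Y: max payoff to Row = 3
Column Z: max payoff to Row = 4
Minimum is 3, achieved by column Y.
Minimax strategy: Y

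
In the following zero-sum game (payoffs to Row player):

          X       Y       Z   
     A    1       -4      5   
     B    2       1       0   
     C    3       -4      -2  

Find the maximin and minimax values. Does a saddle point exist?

Maximin = 0, Minimax = 1, Saddle: False

Work:
Row minimums: [-4, 0, -4] → maximin = 0
Column maximums: [3, 1, 5] → minimax = 1
No saddle point (maximin ≠ minimax). Mixed strategy needed.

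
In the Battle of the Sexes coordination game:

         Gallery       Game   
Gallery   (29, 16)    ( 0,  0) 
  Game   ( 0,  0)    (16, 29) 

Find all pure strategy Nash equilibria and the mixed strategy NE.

Pure NE: (Gallery, Gallery) and (Game, Game); Mixed NE: p = 0.6444, q = 0.3556

Work:
Check pure NE:
(Gallery, Gallery): (29, 16) - no unilateral deviation beneficial
(Game, Game): (16, 29) - no unilateral deviation beneficial
Mixed NE: P1 plays Gallery with p = 0.6444, P2 plays Gallery with q = 0.3556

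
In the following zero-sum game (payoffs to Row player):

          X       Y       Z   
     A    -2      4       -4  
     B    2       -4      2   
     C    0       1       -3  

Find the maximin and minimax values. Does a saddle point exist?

Maximin = -3, Minimax = 2, Saddle: False

Work:
Row minimums: [-4, -4, -3] → maximin = -3
Column maximums: [2, 4, 2] → minimax = 2
No saddle point (maximin ≠ minimax). Mixed strategy needed.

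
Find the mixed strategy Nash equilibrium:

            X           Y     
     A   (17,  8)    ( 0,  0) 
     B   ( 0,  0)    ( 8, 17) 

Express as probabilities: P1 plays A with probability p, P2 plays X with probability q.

p = 0.68, q = 0.32

Work:
Find probabilities that make opponent indifferent:
P2 chooses q to make P1 indifferent between A and B
P1 chooses p to make P2 indifferent between X and Y
Mixed NE: P1 plays (A: 0.68, B: 0.32), P2 plays (X: 0.32, Y: 0.68)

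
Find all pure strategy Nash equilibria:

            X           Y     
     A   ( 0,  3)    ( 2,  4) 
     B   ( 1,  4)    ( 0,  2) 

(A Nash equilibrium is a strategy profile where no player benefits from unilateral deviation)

Nash equilibrium: (A, Y), (B, X)

Work:
Best responses:
  P1 vs X: payoffs [0, 1] → best response B (payoff 1)
  P1 vs Y: payoffs [2, 0] → best response A (payoff 2)
  P2 vs A: payoffs [3, 4] → best response Y (payoff 4)
  P2 vs B: payoffs [4, 2] → best response X (payoff 4)
Mutual best responses: (A,Y), (B,X) → Nash equilibria.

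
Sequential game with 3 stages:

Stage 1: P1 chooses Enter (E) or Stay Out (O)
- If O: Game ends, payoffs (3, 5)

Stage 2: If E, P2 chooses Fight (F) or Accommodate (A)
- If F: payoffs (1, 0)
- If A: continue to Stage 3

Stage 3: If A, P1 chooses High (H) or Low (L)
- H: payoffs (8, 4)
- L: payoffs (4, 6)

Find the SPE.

SPE: (E, A, H); Outcome (8, 4)

Work:
Stage 3: P1 chooses H (8 vs 4)
Stage 2: P2: F->0, A->4 (anticipating H). Choose A
Stage 1: P1: O->3, E->8 (anticipating A, H). Choose E
SPE path: E -> A -> H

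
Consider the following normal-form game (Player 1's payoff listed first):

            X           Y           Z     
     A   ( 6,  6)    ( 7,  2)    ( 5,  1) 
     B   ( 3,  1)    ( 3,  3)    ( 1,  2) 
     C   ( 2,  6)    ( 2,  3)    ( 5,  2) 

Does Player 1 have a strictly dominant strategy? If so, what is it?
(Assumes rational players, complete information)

No strictly dominant strategy exists for Player 1

Work:
A strategy strictly dominates another if it gives a strictly higher payoff against every opponent action. Compare each pair of P1's strategies column-by-column:
  A vs B: [6 vs 3, 7 vs 3, 5 vs 1] → A strictly dominates B
  A vs C: [6 vs 2, 7 vs 2, 5 vs 5] → A does not strictly dominate C (column Z: 5 ≤ 5)
  B vs A: [3 vs 6, 3 vs 7, 1 vs 5] → B does not strictly dominate A (column X: 3 ≤ 6)
  B vs C: [3 vs 2, 3 vs 2, 1 vs 5] → B does not strictly dominate C (column Z: 1 ≤ 5)
  C vs A: [2 vs 6, 2 vs 7, 5 vs 5] → C does not strictly dominate A (column X: 2 ≤ 6)
  C vs B: [2 vs 3, 2 vs 3, 5 vs 1] → C does not strictly dominate B (column X: 2 ≤ 3)
No single strategy strictly dominates all others → no strictly dominant strategy.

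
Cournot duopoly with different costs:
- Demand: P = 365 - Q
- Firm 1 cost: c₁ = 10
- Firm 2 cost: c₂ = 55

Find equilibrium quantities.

q₁* = 133.33, q₂* = 88.33

Work:
Reaction: q₁ = (365 - 10 - q₂)/2
Reaction: q₂ = (365 - 55 - q₁)/2
Solve simultaneously:
q₁* = (365 - 2×10 + 55)/3 = 133.33
q₂* = (365 - 2×55 + 10)/3 = 88.33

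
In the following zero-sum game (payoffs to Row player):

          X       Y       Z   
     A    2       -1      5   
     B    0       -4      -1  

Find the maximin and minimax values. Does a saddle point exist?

Maximin = -1, Minimax = -1, Saddle: True

Work:
Row minimums: [-1, -4] → maximin = -1
Column maximums: [2, -1, 5] → minimax = -1
Saddle point exists! Game value = -1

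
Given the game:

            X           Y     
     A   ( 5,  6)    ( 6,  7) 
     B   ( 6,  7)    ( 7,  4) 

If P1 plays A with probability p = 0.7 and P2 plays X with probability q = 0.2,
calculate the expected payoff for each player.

E[P1] = 6.1, E[P2] = 6.14

Work:
E[P1] = p·q·π₁(A,X) + p·(1-q)·π₁(A,Y) + (1-p)·q·π₁(B,X) + (1-p)·(1-q)·π₁(B,Y)
= 0.7·0.2·5 + 0.7·0.8·6 + 0.3·0.2·6 + 0.3·0.8·7
= 6.1

E[P2] = 6.14 (similar calculation)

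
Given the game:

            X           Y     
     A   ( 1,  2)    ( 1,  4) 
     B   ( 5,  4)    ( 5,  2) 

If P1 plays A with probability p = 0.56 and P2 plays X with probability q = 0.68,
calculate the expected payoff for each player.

E[P1] = 2.76, E[P2] = 2.9568

Work:
E[P1] = p·q·π₁(A,X) + p·(1-q)·π₁(A,Y) + (1-p)·q·π₁(B,X) + (1-p)·(1-q)·π₁(B,Y)
= 0.56·0.68·1 + 0.56·0.32·1 + 0.44·0.68·5 + 0.44·0.32·5
= 2.76

E[P2] = 2.9568 (similar calculation)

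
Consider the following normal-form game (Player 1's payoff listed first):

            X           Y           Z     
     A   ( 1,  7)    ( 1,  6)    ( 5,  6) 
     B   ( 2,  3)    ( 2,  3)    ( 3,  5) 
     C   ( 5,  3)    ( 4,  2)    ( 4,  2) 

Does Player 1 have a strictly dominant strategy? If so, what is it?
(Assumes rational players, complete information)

No strictly dominant strategy exists for Player 1

Work:
A strategy strictly dominates another if it gives a strictly higher payoff against every opponent action. Compare each pair of P1's strategies column-by-column:
  A vs B: [1 vs 2, 1 vs 2, 5 vs 3] → A does not strictly dominate B (column X: 1 ≤ 2)
  A vs C: [1 vs 5, 1 vs 4, 5 vs 4] → A does not strictly dominate C (column X: 1 ≤ 5)
  B vs A: [2 vs 1, 2 vs 1, 3 vs 5] → B does not strictly dominate A (column Z: 3 ≤ 5)
  B vs C: [2 vs 5, 2 vs 4, 3 vs 4] → B does not strictly dominate C (column X: 2 ≤ 5)
  C vs A: [5 vs 1, 4 vs 1, 4 vs 5] → C does not strictly dominate A (column Z: 4 ≤ 5)
  C vs B: [5 vs 2, 4 vs 2, 4 vs 3] → C strictly dominates B
No single strategy strictly dominates all others → no strictly dominant strategy.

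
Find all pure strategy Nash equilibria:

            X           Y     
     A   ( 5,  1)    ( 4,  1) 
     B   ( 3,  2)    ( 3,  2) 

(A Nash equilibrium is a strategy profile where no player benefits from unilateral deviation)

Nash equilibrium: (A, X), (A, Y)

Work:
Best responses:
  P1 vs X: payoffs [5, 3] → best response A (payoff 5)
  P1 vs Y: payoffs [4, 3] → best response A (payoff 4)
  P2 vs A: payoffs [1, 1] → best response X/Y (payoff 1)
  P2 vs B: payoffs [2, 2] → best response X/Y (payoff 2)
Mutual best responses: (A,X), (A,Y) → Nash equilibria.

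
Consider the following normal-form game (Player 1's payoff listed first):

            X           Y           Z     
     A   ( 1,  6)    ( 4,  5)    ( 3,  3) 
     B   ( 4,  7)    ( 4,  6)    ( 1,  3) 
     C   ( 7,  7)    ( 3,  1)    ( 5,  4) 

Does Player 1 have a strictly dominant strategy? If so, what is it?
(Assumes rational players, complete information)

No strictly dominant strategy exists for Player 1

Work:
A strategy strictly dominates another if it gives a strictly higher payoff against every opponent action. Compare each pair of P1's strategies column-by-column:
  A vs B: [1 vs 4, 4 vs 4, 3 vs 1] → A does not strictly dominate B (column X: 1 ≤ 4)
  A vs C: [1 vs 7, 4 vs 3, 3 vs 5] → A does not strictly dominate C (column X: 1 ≤ 7)
  B vs A: [4 vs 1, 4 vs 4, 1 vs 3] → B does not strictly dominate A (column Y: 4 ≤ 4)
  B vs C: [4 vs 7, 4 vs 3, 1 vs 5] → B does not strictly dominate C (column X: 4 ≤ 7)
  C vs A: [7 vs 1, 3 vs 4, 5 vs 3] → C does not strictly dominate A (column Y: 3 ≤ 4)
  C vs B: [7 vs 4, 3 vs 4, 5 vs 1] → C does not strictly dominate B (column Y: 3 ≤ 4)
No single strategy strictly dominates all others → no strictly dominant strategy.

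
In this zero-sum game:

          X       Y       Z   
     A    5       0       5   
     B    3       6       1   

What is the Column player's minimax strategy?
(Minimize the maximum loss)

Column should play X or Z (all achieve the minimum), value = 5

Work:
Column player minimizes Row's maximum payoff:
Column X: max payoff to Row = 5
Column Y: max payoff to Row = 6
Column Z: max payoff to Row = 5
Minimum is 5, achieved by columns X, Z (tied).
Each of X or Z is a minimax strategy.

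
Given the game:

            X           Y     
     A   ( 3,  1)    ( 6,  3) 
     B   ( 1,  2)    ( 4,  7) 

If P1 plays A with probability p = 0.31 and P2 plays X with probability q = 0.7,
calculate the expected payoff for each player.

E[P1] = 2.52, E[P2] = 2.911

Work:
E[P1] = p·q·π₁(A,X) + p·(1-q)·π₁(A,Y) + (1-p)·q·π₁(B,X) + (1-p)·(1-q)·π₁(B,Y)
= 0.31·0.7·3 + 0.31·0.3·6 + 0.69·0.7·1 + 0.69·0.3·4
= 2.52

E[P2] = 2.911 (similar calculation)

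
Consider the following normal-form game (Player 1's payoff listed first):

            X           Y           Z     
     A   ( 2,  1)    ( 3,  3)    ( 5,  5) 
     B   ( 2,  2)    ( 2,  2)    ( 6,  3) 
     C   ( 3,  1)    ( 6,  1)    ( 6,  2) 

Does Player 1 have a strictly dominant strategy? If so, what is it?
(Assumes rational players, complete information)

No strictly dominant strategy exists for Player 1

Work:
A strategy strictly dominates another if it gives a strictly higher payoff against every opponent action. Compare each pair of P1's strategies column-by-column:
  A vs B: [2 vs 2, 3 vs 2, 5 vs 6] → A does not strictly dominate B (column X: 2 ≤ 2)
  A vs C: [2 vs 3, 3 vs 6, 5 vs 6] → A does not strictly dominate C (column X: 2 ≤ 3)
  B vs A: [2 vs 2, 2 vs 3, 6 vs 5] → B does not strictly dominate A (column X: 2 ≤ 2)
  B vs C: [2 vs 3, 2 vs 6, 6 vs 6] → B does not strictly dominate C (column X: 2 ≤ 3)
  C vs A: [3 vs 2, 6 vs 3, 6 vs 5] → C strictly dominates A
  C vs B: [3 vs 2, 6 vs 2, 6 vs 6] → C does not strictly dominate B (column Z: 6 ≤ 6)
No single strategy strictly dominates all others → no strictly dominant strategy.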